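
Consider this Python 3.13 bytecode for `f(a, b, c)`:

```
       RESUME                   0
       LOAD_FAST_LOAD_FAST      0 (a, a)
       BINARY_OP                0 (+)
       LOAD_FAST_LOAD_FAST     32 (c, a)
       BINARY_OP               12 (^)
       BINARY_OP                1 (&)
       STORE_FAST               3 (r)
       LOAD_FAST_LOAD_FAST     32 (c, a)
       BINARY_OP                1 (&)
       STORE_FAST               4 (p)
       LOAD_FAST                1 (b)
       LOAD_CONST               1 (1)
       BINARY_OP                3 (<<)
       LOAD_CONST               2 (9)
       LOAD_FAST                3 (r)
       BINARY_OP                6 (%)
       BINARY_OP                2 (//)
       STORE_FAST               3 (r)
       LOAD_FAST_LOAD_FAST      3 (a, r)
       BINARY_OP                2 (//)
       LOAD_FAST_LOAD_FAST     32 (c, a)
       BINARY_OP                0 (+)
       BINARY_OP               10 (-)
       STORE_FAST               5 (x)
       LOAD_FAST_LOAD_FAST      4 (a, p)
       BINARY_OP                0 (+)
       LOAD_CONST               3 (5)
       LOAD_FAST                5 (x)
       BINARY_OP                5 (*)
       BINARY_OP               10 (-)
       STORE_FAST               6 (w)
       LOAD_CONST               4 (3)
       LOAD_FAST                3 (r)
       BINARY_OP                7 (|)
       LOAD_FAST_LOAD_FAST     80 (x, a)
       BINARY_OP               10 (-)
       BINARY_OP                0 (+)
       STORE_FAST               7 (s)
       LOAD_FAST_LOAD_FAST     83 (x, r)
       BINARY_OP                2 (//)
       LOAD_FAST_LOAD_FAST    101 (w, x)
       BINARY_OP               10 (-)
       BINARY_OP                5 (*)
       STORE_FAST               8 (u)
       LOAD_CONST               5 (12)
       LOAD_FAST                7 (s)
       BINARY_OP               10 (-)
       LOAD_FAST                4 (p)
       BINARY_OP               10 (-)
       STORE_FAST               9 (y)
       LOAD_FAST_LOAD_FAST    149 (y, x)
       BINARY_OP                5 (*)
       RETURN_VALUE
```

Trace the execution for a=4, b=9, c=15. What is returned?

-228

LOAD_FAST_LOAD_FAST a,a → push 4,4. Stack: [4, 4]
BINARY_OP + → 4 + 4 = 8. Stack: [8]
LOAD_FAST_LOAD_FAST c,a → push 15,4. Stack: [8, 15, 4]
BINARY_OP ^ → 15 ^ 4 = 11. Stack: [8, 11]
BINARY_OP & → 8 & 11 = 8. Stack: [8]
STORE_FAST r → r=8. Stack: []
LOAD_FAST_LOAD_FAST c,a → push 15,4. Stack: [15, 4]
BINARY_OP & → 15 & 4 = 4. Stack: [4]
STORE_FAST p → p=4. Stack: []
LOAD_FAST b → push 9. Stack: [9]
LOAD_CONST → push 1. Stack: [9, 1]
BINARY_OP << → 9 << 1 = 18. Stack: [18]
LOAD_CONST → push 9. Stack: [18, 9]
LOAD_FAST r → push 8. Stack: [18, 9, 8]
BINARY_OP % → 9 % 8 = 1. Stack: [18, 1]
BINARY_OP // → 18 // 1 = 18. Stack: [18]
STORE_FAST r → r=18. Stack: []
LOAD_FAST_LOAD_FAST a,r → push 4,18. Stack: [4, 18]
BINARY_OP // → 4 // 18 = 0. Stack: [0]
LOAD_FAST_LOAD_FAST c,a → push 15,4. Stack: [0, 15, 4]
BINARY_OP + → 15 + 4 = 19. Stack: [0, 19]
BINARY_OP - → 0 - 19 = -19. Stack: [-19]
STORE_FAST x → x=-19. Stack: []
LOAD_FAST_LOAD_FAST a,p → push 4,4. Stack: [4, 4]
BINARY_OP + → 4 + 4 = 8. Stack: [8]
LOAD_CONST → push 5. Stack: [8, 5]
LOAD_FAST x → push -19. Stack: [8, 5, -19]
BINARY_OP * → 5 * -19 = -95. Stack: [8, -95]
BINARY_OP - → 8 - -95 = 103. Stack: [103]
STORE_FAST w → w=103. Stack: []
LOAD_CONST → push 3. Stack: [3]
LOAD_FAST r → push 18. Stack: [3, 18]
BINARY_OP | → 3 | 18 = 19. Stack: [19]
LOAD_FAST_LOAD_FAST x,a → push -19,4. Stack: [19, -19, 4]
BINARY_OP - → -19 - 4 = -23. Stack: [19, -23]
BINARY_OP + → 19 + -23 = -4. Stack: [-4]
STORE_FAST s → s=-4. Stack: []
LOAD_FAST_LOAD_FAST x,r → push -19,18. Stack: [-19, 18]
BINARY_OP // → -19 // 18 = -2. Stack: [-2]
LOAD_FAST_LOAD_FAST w,x → push 103,-19. Stack: [-2, 103, -19]
BINARY_OP - → 103 - -19 = 122. Stack: [-2, 122]
BINARY_OP * → -2 * 122 = -244. Stack: [-244]
STORE_FAST u → u=-244. Stack: []
LOAD_CONST → push 12. Stack: [12]
LOAD_FAST s → push -4. Stack: [12, -4]
BINARY_OP - → 12 - -4 = 16. Stack: [16]
LOAD_FAST p → push 4. Stack: [16, 4]
BINARY_OP - → 16 - 4 = 12. Stack: [12]
STORE_FAST y → y=12. Stack: []
LOAD_FAST_LOAD_FAST y,x → push 12,-19. Stack: [12, -19]
BINARY_OP * → 12 * -19 = -228. Stack: [-228]
RETURN_VALUE → return -228.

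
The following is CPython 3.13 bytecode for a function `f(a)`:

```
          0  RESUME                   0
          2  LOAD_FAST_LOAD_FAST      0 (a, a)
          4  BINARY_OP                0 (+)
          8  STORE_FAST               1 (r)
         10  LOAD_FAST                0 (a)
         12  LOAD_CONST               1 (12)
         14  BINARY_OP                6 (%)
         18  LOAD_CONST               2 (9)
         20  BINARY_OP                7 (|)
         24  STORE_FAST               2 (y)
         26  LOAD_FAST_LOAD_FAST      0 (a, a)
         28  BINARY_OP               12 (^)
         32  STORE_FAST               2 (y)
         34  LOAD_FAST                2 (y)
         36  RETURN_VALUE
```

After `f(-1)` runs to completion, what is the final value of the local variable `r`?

LOAD_FAST_LOAD_FAST a,a → push -1,-1. Stack: [-1, -1]
BINARY_OP + → -1 + -1 = -2. Stack: [-2]
STORE_FAST r → r=-2. Stack: []
LOAD_FAST a → push -1. Stack: [-1]
LOAD_CONST → push 12. Stack: [-1, 12]
BINARY_OP % → -1 % 12 = 11. Stack: [11]
LOAD_CONST → push 9. Stack: [11, 9]
BINARY_OP | → 11 | 9 = 11. Stack: [11]
STORE_FAST y → y=11. Stack: []
LOAD_FAST_LOAD_FAST a,a → push -1,-1. Stack: [-1, -1]
BINARY_OP ^ → -1 ^ -1 = 0. Stack: [0]
STORE_FAST y → y=0. Stack: []
LOAD_FAST y → push 0. Stack: [0]
RETURN_VALUE → return 0.

-2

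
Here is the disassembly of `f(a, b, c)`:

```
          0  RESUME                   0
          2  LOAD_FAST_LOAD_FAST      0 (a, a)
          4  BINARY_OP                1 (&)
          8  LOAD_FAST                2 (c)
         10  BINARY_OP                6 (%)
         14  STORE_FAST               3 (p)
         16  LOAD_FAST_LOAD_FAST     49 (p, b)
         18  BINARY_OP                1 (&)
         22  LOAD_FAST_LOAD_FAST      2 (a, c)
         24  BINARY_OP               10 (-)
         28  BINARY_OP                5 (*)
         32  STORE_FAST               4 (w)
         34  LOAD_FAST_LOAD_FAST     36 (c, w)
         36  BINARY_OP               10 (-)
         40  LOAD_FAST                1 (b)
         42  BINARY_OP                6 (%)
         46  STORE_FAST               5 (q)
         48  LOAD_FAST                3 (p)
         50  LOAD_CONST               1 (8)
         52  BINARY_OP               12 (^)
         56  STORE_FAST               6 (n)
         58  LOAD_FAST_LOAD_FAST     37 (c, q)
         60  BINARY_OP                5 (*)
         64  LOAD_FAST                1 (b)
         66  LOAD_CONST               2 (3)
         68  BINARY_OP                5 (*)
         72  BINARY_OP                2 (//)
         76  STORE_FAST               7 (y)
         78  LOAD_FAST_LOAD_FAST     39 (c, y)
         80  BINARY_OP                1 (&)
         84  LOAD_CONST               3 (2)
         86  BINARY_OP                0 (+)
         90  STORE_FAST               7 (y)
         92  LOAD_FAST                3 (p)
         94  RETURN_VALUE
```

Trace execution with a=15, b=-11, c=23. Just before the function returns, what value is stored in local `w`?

LOAD_FAST_LOAD_FAST a,a → push 15,15. Stack: [15, 15]
BINARY_OP & → 15 & 15 = 15. Stack: [15]
LOAD_FAST c → push 23. Stack: [15, 23]
BINARY_OP % → 15 % 23 = 15. Stack: [15]
STORE_FAST p → p=15. Stack: []
LOAD_FAST_LOAD_FAST p,b → push 15,-11. Stack: [15, -11]
BINARY_OP & → 15 & -11 = 5. Stack: [5]
LOAD_FAST_LOAD_FAST a,c → push 15,23. Stack: [5, 15, 23]
BINARY_OP - → 15 - 23 = -8. Stack: [5, -8]
BINARY_OP * → 5 * -8 = -40. Stack: [-40]
STORE_FAST w → w=-40. Stack: []
LOAD_FAST_LOAD_FAST c,w → push 23,-40. Stack: [23, -40]
BINARY_OP - → 23 - -40 = 63. Stack: [63]
LOAD_FAST b → push -11. Stack: [63, -11]
BINARY_OP % → 63 % -11 = -3. Stack: [-3]
STORE_FAST q → q=-3. Stack: []
LOAD_FAST p → push 15. Stack: [15]
LOAD_CONST → push 8. Stack: [15, 8]
BINARY_OP ^ → 15 ^ 8 = 7. Stack: [7]
STORE_FAST n → n=7. Stack: []
LOAD_FAST_LOAD_FAST c,q → push 23,-3. Stack: [23, -3]
BINARY_OP * → 23 * -3 = -69. Stack: [-69]
LOAD_FAST b → push -11. Stack: [-69, -11]
LOAD_CONST → push 3. Stack: [-69, -11, 3]
BINARY_OP * → -11 * 3 = -33. Stack: [-69, -33]
BINARY_OP // → -69 // -33 = 2. Stack: [2]
STORE_FAST y → y=2. Stack: []
LOAD_FAST_LOAD_FAST c,y → push 23,2. Stack: [23, 2]
BINARY_OP & → 23 & 2 = 2. Stack: [2]
LOAD_CONST → push 2. Stack: [2, 2]
BINARY_OP + → 2 + 2 = 4. Stack: [4]
STORE_FAST y → y=4. Stack: []
LOAD_FAST p → push 15. Stack: [15]
RETURN_VALUE → return 15.

-40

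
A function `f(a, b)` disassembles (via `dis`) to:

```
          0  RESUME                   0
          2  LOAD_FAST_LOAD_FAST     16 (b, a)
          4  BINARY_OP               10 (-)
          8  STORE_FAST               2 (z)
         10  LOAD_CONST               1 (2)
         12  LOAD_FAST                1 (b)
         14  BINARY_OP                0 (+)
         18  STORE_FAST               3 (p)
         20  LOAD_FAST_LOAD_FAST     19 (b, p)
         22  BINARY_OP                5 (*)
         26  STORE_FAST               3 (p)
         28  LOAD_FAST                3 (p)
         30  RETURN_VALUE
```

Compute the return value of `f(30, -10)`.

80

LOAD_FAST_LOAD_FAST b,a → push -10,30. Stack: [-10, 30]
BINARY_OP - → -10 - 30 = -40. Stack: [-40]
STORE_FAST z → z=-40. Stack: []
LOAD_CONST → push 2. Stack: [2]
LOAD_FAST b → push -10. Stack: [2, -10]
BINARY_OP + → 2 + -10 = -8. Stack: [-8]
STORE_FAST p → p=-8. Stack: []
LOAD_FAST_LOAD_FAST b,p → push -10,-8. Stack: [-10, -8]
BINARY_OP * → -10 * -8 = 80. Stack: [80]
STORE_FAST p → p=80. Stack: []
LOAD_FAST p → push 80. Stack: [80]
RETURN_VALUE → return 80.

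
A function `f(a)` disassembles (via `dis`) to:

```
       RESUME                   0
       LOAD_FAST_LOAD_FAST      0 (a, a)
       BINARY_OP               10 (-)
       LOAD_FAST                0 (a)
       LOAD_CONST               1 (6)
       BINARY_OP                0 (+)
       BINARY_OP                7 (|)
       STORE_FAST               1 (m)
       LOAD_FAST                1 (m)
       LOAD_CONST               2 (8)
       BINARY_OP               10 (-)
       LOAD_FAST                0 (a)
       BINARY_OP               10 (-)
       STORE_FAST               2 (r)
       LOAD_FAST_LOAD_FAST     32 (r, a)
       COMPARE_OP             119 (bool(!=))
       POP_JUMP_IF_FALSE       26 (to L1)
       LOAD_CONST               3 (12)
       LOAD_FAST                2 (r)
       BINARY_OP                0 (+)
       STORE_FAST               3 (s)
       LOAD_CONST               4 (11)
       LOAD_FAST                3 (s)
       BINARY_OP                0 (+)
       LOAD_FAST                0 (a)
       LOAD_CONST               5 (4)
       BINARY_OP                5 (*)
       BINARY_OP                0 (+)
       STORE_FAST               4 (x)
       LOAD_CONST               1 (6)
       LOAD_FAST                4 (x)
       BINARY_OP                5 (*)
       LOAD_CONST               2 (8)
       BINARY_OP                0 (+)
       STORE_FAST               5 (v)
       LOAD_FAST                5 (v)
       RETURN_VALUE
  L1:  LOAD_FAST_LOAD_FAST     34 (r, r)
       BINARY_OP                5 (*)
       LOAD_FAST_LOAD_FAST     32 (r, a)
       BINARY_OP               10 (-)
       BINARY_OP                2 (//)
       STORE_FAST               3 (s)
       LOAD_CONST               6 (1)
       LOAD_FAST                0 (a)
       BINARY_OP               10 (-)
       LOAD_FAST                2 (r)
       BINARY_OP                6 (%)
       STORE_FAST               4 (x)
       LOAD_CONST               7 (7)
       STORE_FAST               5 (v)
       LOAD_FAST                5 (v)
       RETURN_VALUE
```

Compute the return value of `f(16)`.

LOAD_FAST_LOAD_FAST a,a → push 16,16. Stack: [16, 16]
BINARY_OP - → 16 - 16 = 0. Stack: [0]
LOAD_FAST a → push 16. Stack: [0, 16]
LOAD_CONST → push 6. Stack: [0, 16, 6]
BINARY_OP + → 16 + 6 = 22. Stack: [0, 22]
BINARY_OP | → 0 | 22 = 22. Stack: [22]
STORE_FAST m → m=22. Stack: []
LOAD_FAST m → push 22. Stack: [22]
LOAD_CONST → push 8. Stack: [22, 8]
BINARY_OP - → 22 - 8 = 14. Stack: [14]
LOAD_FAST a → push 16. Stack: [14, 16]
BINARY_OP - → 14 - 16 = -2. Stack: [-2]
STORE_FAST r → r=-2. Stack: []
LOAD_FAST_LOAD_FAST r,a → push -2,16. Stack: [-2, 16]
COMPARE_OP bool(!=) → -2 vs 16 = True. Stack: [True]
POP_JUMP_IF_FALSE → pop True; no jump. Stack: []
LOAD_CONST → push 12. Stack: [12]
LOAD_FAST r → push -2. Stack: [12, -2]
BINARY_OP + → 12 + -2 = 10. Stack: [10]
STORE_FAST s → s=10. Stack: []
LOAD_CONST → push 11. Stack: [11]
LOAD_FAST s → push 10. Stack: [11, 10]
BINARY_OP + → 11 + 10 = 21. Stack: [21]
LOAD_FAST a → push 16. Stack: [21, 16]
LOAD_CONST → push 4. Stack: [21, 16, 4]
BINARY_OP * → 16 * 4 = 64. Stack: [21, 64]
BINARY_OP + → 21 + 64 = 85. Stack: [85]
STORE_FAST x → x=85. Stack: []
LOAD_CONST → push 6. Stack: [6]
LOAD_FAST x → push 85. Stack: [6, 85]
BINARY_OP * → 6 * 85 = 510. Stack: [510]
LOAD_CONST → push 8. Stack: [510, 8]
BINARY_OP + → 510 + 8 = 518. Stack: [518]
STORE_FAST v → v=518. Stack: []
LOAD_FAST v → push 518. Stack: [518]
RETURN_VALUE → return 518.

518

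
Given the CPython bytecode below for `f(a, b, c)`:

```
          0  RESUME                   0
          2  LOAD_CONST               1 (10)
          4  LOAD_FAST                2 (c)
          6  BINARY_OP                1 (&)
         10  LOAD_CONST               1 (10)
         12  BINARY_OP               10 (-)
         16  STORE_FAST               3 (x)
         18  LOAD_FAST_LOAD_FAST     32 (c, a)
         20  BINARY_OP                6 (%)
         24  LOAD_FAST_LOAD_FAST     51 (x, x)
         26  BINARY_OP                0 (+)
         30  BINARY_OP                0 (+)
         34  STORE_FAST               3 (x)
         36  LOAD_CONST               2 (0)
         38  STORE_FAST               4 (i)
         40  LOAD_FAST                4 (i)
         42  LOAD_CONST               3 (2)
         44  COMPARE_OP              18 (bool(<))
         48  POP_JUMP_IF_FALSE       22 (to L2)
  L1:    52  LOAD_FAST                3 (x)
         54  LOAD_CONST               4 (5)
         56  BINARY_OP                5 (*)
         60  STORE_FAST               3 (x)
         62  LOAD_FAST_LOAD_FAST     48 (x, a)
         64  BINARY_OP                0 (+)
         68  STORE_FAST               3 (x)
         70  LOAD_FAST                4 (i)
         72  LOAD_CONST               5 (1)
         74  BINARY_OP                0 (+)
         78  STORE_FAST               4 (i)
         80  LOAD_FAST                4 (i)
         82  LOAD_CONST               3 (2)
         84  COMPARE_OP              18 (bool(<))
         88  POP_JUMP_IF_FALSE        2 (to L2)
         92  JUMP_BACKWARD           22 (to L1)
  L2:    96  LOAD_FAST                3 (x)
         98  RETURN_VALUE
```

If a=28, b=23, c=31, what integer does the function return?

LOAD_CONST → push 10. Stack: [10]
LOAD_FAST c → push 31. Stack: [10, 31]
BINARY_OP & → 10 & 31 = 10. Stack: [10]
LOAD_CONST → push 10. Stack: [10, 10]
BINARY_OP - → 10 - 10 = 0. Stack: [0]
STORE_FAST x → x=0. Stack: []
LOAD_FAST_LOAD_FAST c,a → push 31,28. Stack: [31, 28]
BINARY_OP % → 31 % 28 = 3. Stack: [3]
LOAD_FAST_LOAD_FAST x,x → push 0,0. Stack: [3, 0, 0]
BINARY_OP + → 0 + 0 = 0. Stack: [3, 0]
BINARY_OP + → 3 + 0 = 3. Stack: [3]
STORE_FAST x → x=3. Stack: []
LOAD_CONST → push 0. Stack: [0]
STORE_FAST i → i=0. Stack: []
LOAD_FAST i → push 0. Stack: [0]
LOAD_CONST → push 2. Stack: [0, 2]
COMPARE_OP bool(<) → 0 vs 2 = True. Stack: [True]
POP_JUMP_IF_FALSE → pop True; no jump. Stack: []
LOAD_FAST x → push 3. Stack: [3]
LOAD_CONST → push 5. Stack: [3, 5]
BINARY_OP * → 3 * 5 = 15. Stack: [15]
STORE_FAST x → x=15. Stack: []
LOAD_FAST_LOAD_FAST x,a → push 15,28. Stack: [15, 28]
BINARY_OP + → 15 + 28 = 43. Stack: [43]
STORE_FAST x → x=43. Stack: []
LOAD_FAST i → push 0. Stack: [0]
LOAD_CONST → push 1. Stack: [0, 1]
BINARY_OP + → 0 + 1 = 1. Stack: [1]
STORE_FAST i → i=1. Stack: []
LOAD_FAST i → push 1. Stack: [1]
LOAD_CONST → push 2. Stack: [1, 2]
COMPARE_OP bool(<) → 1 vs 2 = True. Stack: [True]
POP_JUMP_IF_FALSE → pop True; no jump. Stack: []
LOAD_FAST x → push 43. Stack: [43]
LOAD_CONST → push 5. Stack: [43, 5]
BINARY_OP * → 43 * 5 = 215. Stack: [215]
STORE_FAST x → x=215. Stack: []
LOAD_FAST_LOAD_FAST x,a → push 215,28. Stack: [215, 28]
BINARY_OP + → 215 + 28 = 243. Stack: [243]
STORE_FAST x → x=243. Stack: []
LOAD_FAST i → push 1. Stack: [1]
LOAD_CONST → push 1. Stack: [1, 1]
BINARY_OP + → 1 + 1 = 2. Stack: [2]
STORE_FAST i → i=2. Stack: []
LOAD_FAST i → push 2. Stack: [2]
LOAD_CONST → push 2. Stack: [2, 2]
COMPARE_OP bool(<) → 2 vs 2 = False. Stack: [False]
POP_JUMP_IF_FALSE → pop False; jump. Stack: []
LOAD_FAST x → push 243. Stack: [243]
RETURN_VALUE → return 243.

243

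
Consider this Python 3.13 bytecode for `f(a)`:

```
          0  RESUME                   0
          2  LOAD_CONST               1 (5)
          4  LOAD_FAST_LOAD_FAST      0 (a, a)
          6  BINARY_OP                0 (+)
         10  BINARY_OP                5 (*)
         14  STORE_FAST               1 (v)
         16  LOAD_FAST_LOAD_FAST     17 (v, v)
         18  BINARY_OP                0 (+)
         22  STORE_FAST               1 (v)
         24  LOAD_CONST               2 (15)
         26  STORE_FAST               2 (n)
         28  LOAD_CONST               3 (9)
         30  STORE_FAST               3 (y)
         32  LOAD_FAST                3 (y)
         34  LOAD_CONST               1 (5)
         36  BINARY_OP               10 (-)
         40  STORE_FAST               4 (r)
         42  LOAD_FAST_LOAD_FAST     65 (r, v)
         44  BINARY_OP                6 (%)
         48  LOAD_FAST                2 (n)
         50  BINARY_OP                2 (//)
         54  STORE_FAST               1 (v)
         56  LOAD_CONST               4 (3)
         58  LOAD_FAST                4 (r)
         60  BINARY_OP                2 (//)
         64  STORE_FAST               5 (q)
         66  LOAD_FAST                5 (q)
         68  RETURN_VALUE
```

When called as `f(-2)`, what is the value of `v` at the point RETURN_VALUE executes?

-3

LOAD_CONST → push 5. Stack: [5]
LOAD_FAST_LOAD_FAST a,a → push -2,-2. Stack: [5, -2, -2]
BINARY_OP + → -2 + -2 = -4. Stack: [5, -4]
BINARY_OP * → 5 * -4 = -20. Stack: [-20]
STORE_FAST v → v=-20. Stack: []
LOAD_FAST_LOAD_FAST v,v → push -20,-20. Stack: [-20, -20]
BINARY_OP + → -20 + -20 = -40. Stack: [-40]
STORE_FAST v → v=-40. Stack: []
LOAD_CONST → push 15. Stack: [15]
STORE_FAST n → n=15. Stack: []
LOAD_CONST → push 9. Stack: [9]
STORE_FAST y → y=9. Stack: []
LOAD_FAST y → push 9. Stack: [9]
LOAD_CONST → push 5. Stack: [9, 5]
BINARY_OP - → 9 - 5 = 4. Stack: [4]
STORE_FAST r → r=4. Stack: []
LOAD_FAST_LOAD_FAST r,v → push 4,-40. Stack: [4, -40]
BINARY_OP % → 4 % -40 = -36. Stack: [-36]
LOAD_FAST n → push 15. Stack: [-36, 15]
BINARY_OP // → -36 // 15 = -3. Stack: [-3]
STORE_FAST v → v=-3. Stack: []
LOAD_CONST → push 3. Stack: [3]
LOAD_FAST r → push 4. Stack: [3, 4]
BINARY_OP // → 3 // 4 = 0. Stack: [0]
STORE_FAST q → q=0. Stack: []
LOAD_FAST q → push 0. Stack: [0]
RETURN_VALUE → return 0.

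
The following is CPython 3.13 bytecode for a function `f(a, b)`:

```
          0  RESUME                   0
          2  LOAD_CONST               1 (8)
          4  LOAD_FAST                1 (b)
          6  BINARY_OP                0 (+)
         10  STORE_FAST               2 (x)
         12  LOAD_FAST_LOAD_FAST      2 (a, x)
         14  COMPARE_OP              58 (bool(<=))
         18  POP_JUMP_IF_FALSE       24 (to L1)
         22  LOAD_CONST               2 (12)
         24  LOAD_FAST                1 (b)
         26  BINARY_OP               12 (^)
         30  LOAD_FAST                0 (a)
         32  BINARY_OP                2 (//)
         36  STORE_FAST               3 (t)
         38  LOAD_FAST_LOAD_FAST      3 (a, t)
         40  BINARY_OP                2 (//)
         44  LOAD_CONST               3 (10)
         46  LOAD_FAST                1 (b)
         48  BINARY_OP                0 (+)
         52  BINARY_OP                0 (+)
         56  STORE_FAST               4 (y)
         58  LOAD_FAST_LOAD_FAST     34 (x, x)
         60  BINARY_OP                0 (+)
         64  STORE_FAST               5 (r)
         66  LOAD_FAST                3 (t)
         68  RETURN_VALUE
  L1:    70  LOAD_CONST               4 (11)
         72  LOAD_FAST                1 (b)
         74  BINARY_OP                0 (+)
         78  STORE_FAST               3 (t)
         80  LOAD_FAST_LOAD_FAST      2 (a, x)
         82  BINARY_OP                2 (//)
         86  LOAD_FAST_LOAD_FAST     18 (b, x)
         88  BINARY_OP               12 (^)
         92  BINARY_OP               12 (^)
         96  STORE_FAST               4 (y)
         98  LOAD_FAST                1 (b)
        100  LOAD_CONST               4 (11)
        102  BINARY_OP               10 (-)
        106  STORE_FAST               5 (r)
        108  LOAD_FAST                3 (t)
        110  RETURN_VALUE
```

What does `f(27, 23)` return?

LOAD_CONST → push 8. Stack: [8]
LOAD_FAST b → push 23. Stack: [8, 23]
BINARY_OP + → 8 + 23 = 31. Stack: [31]
STORE_FAST x → x=31. Stack: []
LOAD_FAST_LOAD_FAST a,x → push 27,31. Stack: [27, 31]
COMPARE_OP bool(<=) → 27 vs 31 = True. Stack: [True]
POP_JUMP_IF_FALSE → pop True; no jump. Stack: []
LOAD_CONST → push 12. Stack: [12]
LOAD_FAST b → push 23. Stack: [12, 23]
BINARY_OP ^ → 12 ^ 23 = 27. Stack: [27]
LOAD_FAST a → push 27. Stack: [27, 27]
BINARY_OP // → 27 // 27 = 1. Stack: [1]
STORE_FAST t → t=1. Stack: []
LOAD_FAST_LOAD_FAST a,t → push 27,1. Stack: [27, 1]
BINARY_OP // → 27 // 1 = 27. Stack: [27]
LOAD_CONST → push 10. Stack: [27, 10]
LOAD_FAST b → push 23. Stack: [27, 10, 23]
BINARY_OP + → 10 + 23 = 33. Stack: [27, 33]
BINARY_OP + → 27 + 33 = 60. Stack: [60]
STORE_FAST y → y=60. Stack: []
LOAD_FAST_LOAD_FAST x,x → push 31,31. Stack: [31, 31]
BINARY_OP + → 31 + 31 = 62. Stack: [62]
STORE_FAST r → r=62. Stack: []
LOAD_FAST t → push 1. Stack: [1]
RETURN_VALUE → return 1.

1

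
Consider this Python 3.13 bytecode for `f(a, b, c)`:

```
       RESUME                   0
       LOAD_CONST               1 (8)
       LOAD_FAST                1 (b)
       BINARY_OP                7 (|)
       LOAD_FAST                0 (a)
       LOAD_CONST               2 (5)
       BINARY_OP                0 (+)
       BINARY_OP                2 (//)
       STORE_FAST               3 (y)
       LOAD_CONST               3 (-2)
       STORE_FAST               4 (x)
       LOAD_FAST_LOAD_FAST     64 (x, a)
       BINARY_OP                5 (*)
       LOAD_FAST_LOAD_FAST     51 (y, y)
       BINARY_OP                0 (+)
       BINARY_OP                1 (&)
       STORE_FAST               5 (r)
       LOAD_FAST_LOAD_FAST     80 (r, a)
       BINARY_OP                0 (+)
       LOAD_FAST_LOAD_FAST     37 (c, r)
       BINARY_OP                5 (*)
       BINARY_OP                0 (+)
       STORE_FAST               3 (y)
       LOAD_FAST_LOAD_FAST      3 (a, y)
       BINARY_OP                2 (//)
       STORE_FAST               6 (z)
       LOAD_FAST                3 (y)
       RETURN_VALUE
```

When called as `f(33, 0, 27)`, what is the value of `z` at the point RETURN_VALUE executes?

LOAD_CONST → push 8. Stack: [8]
LOAD_FAST b → push 0. Stack: [8, 0]
BINARY_OP | → 8 | 0 = 8. Stack: [8]
LOAD_FAST a → push 33. Stack: [8, 33]
LOAD_CONST → push 5. Stack: [8, 33, 5]
BINARY_OP + → 33 + 5 = 38. Stack: [8, 38]
BINARY_OP // → 8 // 38 = 0. Stack: [0]
STORE_FAST y → y=0. Stack: []
LOAD_CONST → push -2. Stack: [-2]
STORE_FAST x → x=-2. Stack: []
LOAD_FAST_LOAD_FAST x,a → push -2,33. Stack: [-2, 33]
BINARY_OP * → -2 * 33 = -66. Stack: [-66]
LOAD_FAST_LOAD_FAST y,y → push 0,0. Stack: [-66, 0, 0]
BINARY_OP + → 0 + 0 = 0. Stack: [-66, 0]
BINARY_OP & → -66 & 0 = 0. Stack: [0]
STORE_FAST r → r=0. Stack: []
LOAD_FAST_LOAD_FAST r,a → push 0,33. Stack: [0, 33]
BINARY_OP + → 0 + 33 = 33. Stack: [33]
LOAD_FAST_LOAD_FAST c,r → push 27,0. Stack: [33, 27, 0]
BINARY_OP * → 27 * 0 = 0. Stack: [33, 0]
BINARY_OP + → 33 + 0 = 33. Stack: [33]
STORE_FAST y → y=33. Stack: []
LOAD_FAST_LOAD_FAST a,y → push 33,33. Stack: [33, 33]
BINARY_OP // → 33 // 33 = 1. Stack: [1]
STORE_FAST z → z=1. Stack: []
LOAD_FAST y → push 33. Stack: [33]
RETURN_VALUE → return 33.

1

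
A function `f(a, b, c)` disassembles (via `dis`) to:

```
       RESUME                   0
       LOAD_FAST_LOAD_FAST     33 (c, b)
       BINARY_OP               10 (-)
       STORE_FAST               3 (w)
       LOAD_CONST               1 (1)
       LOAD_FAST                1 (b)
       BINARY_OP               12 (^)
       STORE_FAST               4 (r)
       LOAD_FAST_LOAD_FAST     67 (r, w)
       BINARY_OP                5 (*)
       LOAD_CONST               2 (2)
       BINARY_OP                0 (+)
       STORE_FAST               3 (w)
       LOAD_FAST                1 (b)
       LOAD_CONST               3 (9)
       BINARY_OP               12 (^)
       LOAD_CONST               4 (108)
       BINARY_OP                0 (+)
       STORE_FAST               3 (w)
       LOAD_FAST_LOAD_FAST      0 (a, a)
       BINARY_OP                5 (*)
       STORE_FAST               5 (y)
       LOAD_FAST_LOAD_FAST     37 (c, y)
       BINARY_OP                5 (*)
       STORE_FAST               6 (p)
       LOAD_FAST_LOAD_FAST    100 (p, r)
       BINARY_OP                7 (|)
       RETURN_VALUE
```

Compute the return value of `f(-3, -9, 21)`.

LOAD_FAST_LOAD_FAST c,b → push 21,-9. Stack: [21, -9]
BINARY_OP - → 21 - -9 = 30. Stack: [30]
STORE_FAST w → w=30. Stack: []
LOAD_CONST → push 1. Stack: [1]
LOAD_FAST b → push -9. Stack: [1, -9]
BINARY_OP ^ → 1 ^ -9 = -10. Stack: [-10]
STORE_FAST r → r=-10. Stack: []
LOAD_FAST_LOAD_FAST r,w → push -10,30. Stack: [-10, 30]
BINARY_OP * → -10 * 30 = -300. Stack: [-300]
LOAD_CONST → push 2. Stack: [-300, 2]
BINARY_OP + → -300 + 2 = -298. Stack: [-298]
STORE_FAST w → w=-298. Stack: []
LOAD_FAST b → push -9. Stack: [-9]
LOAD_CONST → push 9. Stack: [-9, 9]
BINARY_OP ^ → -9 ^ 9 = -2. Stack: [-2]
LOAD_CONST → push 108. Stack: [-2, 108]
BINARY_OP + → -2 + 108 = 106. Stack: [106]
STORE_FAST w → w=106. Stack: []
LOAD_FAST_LOAD_FAST a,a → push -3,-3. Stack: [-3, -3]
BINARY_OP * → -3 * -3 = 9. Stack: [9]
STORE_FAST y → y=9. Stack: []
LOAD_FAST_LOAD_FAST c,y → push 21,9. Stack: [21, 9]
BINARY_OP * → 21 * 9 = 189. Stack: [189]
STORE_FAST p → p=189. Stack: []
LOAD_FAST_LOAD_FAST p,r → push 189,-10. Stack: [189, -10]
BINARY_OP | → 189 | -10 = -1. Stack: [-1]
RETURN_VALUE → return -1.

-1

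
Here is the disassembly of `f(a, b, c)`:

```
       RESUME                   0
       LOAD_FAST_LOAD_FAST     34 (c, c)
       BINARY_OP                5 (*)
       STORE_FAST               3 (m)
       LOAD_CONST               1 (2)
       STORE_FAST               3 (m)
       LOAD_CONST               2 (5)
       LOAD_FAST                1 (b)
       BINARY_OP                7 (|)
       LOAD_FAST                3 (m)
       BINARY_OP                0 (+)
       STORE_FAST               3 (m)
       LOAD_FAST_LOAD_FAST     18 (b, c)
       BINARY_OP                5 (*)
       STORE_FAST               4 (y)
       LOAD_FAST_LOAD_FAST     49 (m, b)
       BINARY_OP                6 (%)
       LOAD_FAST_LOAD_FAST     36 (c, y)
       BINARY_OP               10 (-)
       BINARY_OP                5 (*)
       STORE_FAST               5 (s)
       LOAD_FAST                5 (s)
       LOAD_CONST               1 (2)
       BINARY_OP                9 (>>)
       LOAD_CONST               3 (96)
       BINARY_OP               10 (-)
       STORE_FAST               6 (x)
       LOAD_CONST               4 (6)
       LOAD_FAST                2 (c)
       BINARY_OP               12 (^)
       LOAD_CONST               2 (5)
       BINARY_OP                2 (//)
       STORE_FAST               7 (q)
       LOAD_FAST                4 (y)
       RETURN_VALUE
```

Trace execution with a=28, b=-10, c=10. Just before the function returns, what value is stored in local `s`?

-770

LOAD_FAST_LOAD_FAST c,c → push 10,10. Stack: [10, 10]
BINARY_OP * → 10 * 10 = 100. Stack: [100]
STORE_FAST m → m=100. Stack: []
LOAD_CONST → push 2. Stack: [2]
STORE_FAST m → m=2. Stack: []
LOAD_CONST → push 5. Stack: [5]
LOAD_FAST b → push -10. Stack: [5, -10]
BINARY_OP | → 5 | -10 = -9. Stack: [-9]
LOAD_FAST m → push 2. Stack: [-9, 2]
BINARY_OP + → -9 + 2 = -7. Stack: [-7]
STORE_FAST m → m=-7. Stack: []
LOAD_FAST_LOAD_FAST b,c → push -10,10. Stack: [-10, 10]
BINARY_OP * → -10 * 10 = -100. Stack: [-100]
STORE_FAST y → y=-100. Stack: []
LOAD_FAST_LOAD_FAST m,b → push -7,-10. Stack: [-7, -10]
BINARY_OP % → -7 % -10 = -7. Stack: [-7]
LOAD_FAST_LOAD_FAST c,y → push 10,-100. Stack: [-7, 10, -100]
BINARY_OP - → 10 - -100 = 110. Stack: [-7, 110]
BINARY_OP * → -7 * 110 = -770. Stack: [-770]
STORE_FAST s → s=-770. Stack: []
LOAD_FAST s → push -770. Stack: [-770]
LOAD_CONST → push 2. Stack: [-770, 2]
BINARY_OP >> → -770 >> 2 = -193. Stack: [-193]
LOAD_CONST → push 96. Stack: [-193, 96]
BINARY_OP - → -193 - 96 = -289. Stack: [-289]
STORE_FAST x → x=-289. Stack: []
LOAD_CONST → push 6. Stack: [6]
LOAD_FAST c → push 10. Stack: [6, 10]
BINARY_OP ^ → 6 ^ 10 = 12. Stack: [12]
LOAD_CONST → push 5. Stack: [12, 5]
BINARY_OP // → 12 // 5 = 2. Stack: [2]
STORE_FAST q → q=2. Stack: []
LOAD_FAST y → push -100. Stack: [-100]
RETURN_VALUE → return -100.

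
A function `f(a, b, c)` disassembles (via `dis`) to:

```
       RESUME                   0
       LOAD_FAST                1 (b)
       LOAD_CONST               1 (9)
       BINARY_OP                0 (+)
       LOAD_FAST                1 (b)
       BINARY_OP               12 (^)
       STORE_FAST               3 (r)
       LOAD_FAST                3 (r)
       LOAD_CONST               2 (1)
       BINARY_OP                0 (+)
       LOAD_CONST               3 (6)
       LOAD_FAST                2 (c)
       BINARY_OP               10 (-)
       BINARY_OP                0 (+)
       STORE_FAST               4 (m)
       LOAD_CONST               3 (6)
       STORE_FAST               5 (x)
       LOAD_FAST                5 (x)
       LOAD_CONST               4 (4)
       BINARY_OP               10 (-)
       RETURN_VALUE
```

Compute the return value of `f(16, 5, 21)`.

LOAD_FAST b → push 5. Stack: [5]
LOAD_CONST → push 9. Stack: [5, 9]
BINARY_OP + → 5 + 9 = 14. Stack: [14]
LOAD_FAST b → push 5. Stack: [14, 5]
BINARY_OP ^ → 14 ^ 5 = 11. Stack: [11]
STORE_FAST r → r=11. Stack: []
LOAD_FAST r → push 11. Stack: [11]
LOAD_CONST → push 1. Stack: [11, 1]
BINARY_OP + → 11 + 1 = 12. Stack: [12]
LOAD_CONST → push 6. Stack: [12, 6]
LOAD_FAST c → push 21. Stack: [12, 6, 21]
BINARY_OP - → 6 - 21 = -15. Stack: [12, -15]
BINARY_OP + → 12 + -15 = -3. Stack: [-3]
STORE_FAST m → m=-3. Stack: []
LOAD_CONST → push 6. Stack: [6]
STORE_FAST x → x=6. Stack: []
LOAD_FAST x → push 6. Stack: [6]
LOAD_CONST → push 4. Stack: [6, 4]
BINARY_OP - → 6 - 4 = 2. Stack: [2]
RETURN_VALUE → return 2.

2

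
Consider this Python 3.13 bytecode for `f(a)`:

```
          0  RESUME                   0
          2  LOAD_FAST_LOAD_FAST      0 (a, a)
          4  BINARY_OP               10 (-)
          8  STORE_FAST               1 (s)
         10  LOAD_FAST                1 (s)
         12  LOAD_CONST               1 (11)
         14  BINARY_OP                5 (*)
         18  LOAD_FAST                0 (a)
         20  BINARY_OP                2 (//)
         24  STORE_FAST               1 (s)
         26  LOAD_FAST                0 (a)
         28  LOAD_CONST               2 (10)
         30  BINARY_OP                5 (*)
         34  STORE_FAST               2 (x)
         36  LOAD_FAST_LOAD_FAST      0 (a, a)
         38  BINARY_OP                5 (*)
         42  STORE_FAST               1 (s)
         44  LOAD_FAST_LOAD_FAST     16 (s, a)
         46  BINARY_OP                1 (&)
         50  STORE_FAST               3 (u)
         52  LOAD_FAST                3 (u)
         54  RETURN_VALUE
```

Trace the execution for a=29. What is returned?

LOAD_FAST_LOAD_FAST a,a → push 29,29. Stack: [29, 29]
BINARY_OP - → 29 - 29 = 0. Stack: [0]
STORE_FAST s → s=0. Stack: []
LOAD_FAST s → push 0. Stack: [0]
LOAD_CONST → push 11. Stack: [0, 11]
BINARY_OP * → 0 * 11 = 0. Stack: [0]
LOAD_FAST a → push 29. Stack: [0, 29]
BINARY_OP // → 0 // 29 = 0. Stack: [0]
STORE_FAST s → s=0. Stack: []
LOAD_FAST a → push 29. Stack: [29]
LOAD_CONST → push 10. Stack: [29, 10]
BINARY_OP * → 29 * 10 = 290. Stack: [290]
STORE_FAST x → x=290. Stack: []
LOAD_FAST_LOAD_FAST a,a → push 29,29. Stack: [29, 29]
BINARY_OP * → 29 * 29 = 841. Stack: [841]
STORE_FAST s → s=841. Stack: []
LOAD_FAST_LOAD_FAST s,a → push 841,29. Stack: [841, 29]
BINARY_OP & → 841 & 29 = 9. Stack: [9]
STORE_FAST u → u=9. Stack: []
LOAD_FAST u → push 9. Stack: [9]
RETURN_VALUE → return 9.

9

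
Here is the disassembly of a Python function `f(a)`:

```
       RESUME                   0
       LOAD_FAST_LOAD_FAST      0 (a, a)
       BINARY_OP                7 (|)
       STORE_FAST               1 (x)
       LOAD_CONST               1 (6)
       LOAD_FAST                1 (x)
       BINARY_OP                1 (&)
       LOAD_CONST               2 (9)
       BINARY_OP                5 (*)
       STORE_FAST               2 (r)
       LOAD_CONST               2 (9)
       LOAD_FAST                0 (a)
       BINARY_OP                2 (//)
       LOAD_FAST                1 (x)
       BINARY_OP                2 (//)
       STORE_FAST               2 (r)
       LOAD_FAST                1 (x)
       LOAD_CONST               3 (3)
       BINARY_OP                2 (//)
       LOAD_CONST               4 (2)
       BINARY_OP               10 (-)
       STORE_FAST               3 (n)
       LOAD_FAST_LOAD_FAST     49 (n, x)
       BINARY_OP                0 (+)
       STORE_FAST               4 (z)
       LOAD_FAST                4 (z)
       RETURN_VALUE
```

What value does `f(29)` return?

LOAD_FAST_LOAD_FAST a,a → push 29,29. Stack: [29, 29]
BINARY_OP | → 29 | 29 = 29. Stack: [29]
STORE_FAST x → x=29. Stack: []
LOAD_CONST → push 6. Stack: [6]
LOAD_FAST x → push 29. Stack: [6, 29]
BINARY_OP & → 6 & 29 = 4. Stack: [4]
LOAD_CONST → push 9. Stack: [4, 9]
BINARY_OP * → 4 * 9 = 36. Stack: [36]
STORE_FAST r → r=36. Stack: []
LOAD_CONST → push 9. Stack: [9]
LOAD_FAST a → push 29. Stack: [9, 29]
BINARY_OP // → 9 // 29 = 0. Stack: [0]
LOAD_FAST x → push 29. Stack: [0, 29]
BINARY_OP // → 0 // 29 = 0. Stack: [0]
STORE_FAST r → r=0. Stack: []
LOAD_FAST x → push 29. Stack: [29]
LOAD_CONST → push 3. Stack: [29, 3]
BINARY_OP // → 29 // 3 = 9. Stack: [9]
LOAD_CONST → push 2. Stack: [9, 2]
BINARY_OP - → 9 - 2 = 7. Stack: [7]
STORE_FAST n → n=7. Stack: []
LOAD_FAST_LOAD_FAST n,x → push 7,29. Stack: [7, 29]
BINARY_OP + → 7 + 29 = 36. Stack: [36]
STORE_FAST z → z=36. Stack: []
LOAD_FAST z → push 36. Stack: [36]
RETURN_VALUE → return 36.

36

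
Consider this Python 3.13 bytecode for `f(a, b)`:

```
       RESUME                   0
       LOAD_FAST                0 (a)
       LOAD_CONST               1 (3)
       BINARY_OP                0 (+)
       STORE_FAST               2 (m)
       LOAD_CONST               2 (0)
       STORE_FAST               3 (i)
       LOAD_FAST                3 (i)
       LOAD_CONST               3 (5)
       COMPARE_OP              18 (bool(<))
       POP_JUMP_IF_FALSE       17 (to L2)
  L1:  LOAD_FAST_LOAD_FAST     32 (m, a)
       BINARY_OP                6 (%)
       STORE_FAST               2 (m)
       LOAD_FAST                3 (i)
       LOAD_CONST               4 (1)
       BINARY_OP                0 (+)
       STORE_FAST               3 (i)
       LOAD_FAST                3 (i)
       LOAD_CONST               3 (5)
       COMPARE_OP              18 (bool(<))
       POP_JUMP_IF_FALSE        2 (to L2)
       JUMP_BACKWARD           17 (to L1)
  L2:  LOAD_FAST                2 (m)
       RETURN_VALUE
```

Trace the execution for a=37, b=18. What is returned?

LOAD_FAST a → push 37
LOAD_CONST → push 3
BINARY_OP + → 37 + 3 = 40
STORE_FAST m → m=40
LOAD_CONST → push 0
STORE_FAST i → i=0
LOAD_FAST i → push 0
LOAD_CONST → push 5
COMPARE_OP bool(<) → 0 vs 5 = True
POP_JUMP_IF_FALSE → pop True; no jump
LOAD_FAST_LOAD_FAST m,a → push 40,37
BINARY_OP % → 40 % 37 = 3
STORE_FAST m → m=3
LOAD_FAST i → push 0
LOAD_CONST → push 1
BINARY_OP + → 0 + 1 = 1
STORE_FAST i → i=1
LOAD_FAST i → push 1
LOAD_CONST → push 5
COMPARE_OP bool(<) → 1 vs 5 = True
POP_JUMP_IF_FALSE → pop True; no jump
LOAD_FAST_LOAD_FAST m,a → push 3,37
BINARY_OP % → 3 % 37 = 3
STORE_FAST m → m=3
LOAD_FAST i → push 1
LOAD_CONST → push 1
BINARY_OP + → 1 + 1 = 2
STORE_FAST i → i=2
LOAD_FAST i → push 2
LOAD_CONST → push 5
COMPARE_OP bool(<) → 2 vs 5 = True
POP_JUMP_IF_FALSE → pop True; no jump
LOAD_FAST_LOAD_FAST m,a → push 3,37
BINARY_OP % → 3 % 37 = 3
STORE_FAST m → m=3
LOAD_FAST i → push 2
LOAD_CONST → push 1
BINARY_OP + → 2 + 1 = 3
STORE_FAST i → i=3
LOAD_FAST i → push 3
LOAD_CONST → push 5
COMPARE_OP bool(<) → 3 vs 5 = True
POP_JUMP_IF_FALSE → pop True; no jump
LOAD_FAST_LOAD_FAST m,a → push 3,37
BINARY_OP % → 3 % 37 = 3
STORE_FAST m → m=3
LOAD_FAST i → push 3
LOAD_CONST → push 1
BINARY_OP + → 3 + 1 = 4
STORE_FAST i → i=4
LOAD_FAST i → push 4
LOAD_CONST → push 5
COMPARE_OP bool(<) → 4 vs 5 = True
POP_JUMP_IF_FALSE → pop True; no jump
LOAD_FAST_LOAD_FAST m,a → push 3,37
BINARY_OP % → 3 % 37 = 3
STORE_FAST m → m=3
LOAD_FAST i → push 4
LOAD_CONST → push 1
BINARY_OP + → 4 + 1 = 5
STORE_FAST i → i=5
LOAD_FAST i → push 5
LOAD_CONST → push 5
COMPARE_OP bool(<) → 5 vs 5 = False
POP_JUMP_IF_FALSE → pop False; jump
LOAD_FAST m → push 3
RETURN_VALUE → return 3.

3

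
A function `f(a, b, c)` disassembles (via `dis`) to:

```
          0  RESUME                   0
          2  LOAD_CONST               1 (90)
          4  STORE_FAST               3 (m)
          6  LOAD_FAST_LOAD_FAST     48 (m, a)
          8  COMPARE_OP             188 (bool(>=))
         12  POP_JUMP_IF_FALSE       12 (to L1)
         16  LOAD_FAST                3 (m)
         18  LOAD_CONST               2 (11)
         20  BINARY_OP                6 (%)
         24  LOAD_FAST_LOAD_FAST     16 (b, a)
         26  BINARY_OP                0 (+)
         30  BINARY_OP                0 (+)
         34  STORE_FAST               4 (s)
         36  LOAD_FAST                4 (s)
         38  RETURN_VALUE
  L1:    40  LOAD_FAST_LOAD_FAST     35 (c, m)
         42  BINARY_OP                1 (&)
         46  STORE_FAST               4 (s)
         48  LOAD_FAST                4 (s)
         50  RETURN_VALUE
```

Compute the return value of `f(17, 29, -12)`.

48

LOAD_CONST → push 90. Stack: [90]
STORE_FAST m → m=90. Stack: []
LOAD_FAST_LOAD_FAST m,a → push 90,17. Stack: [90, 17]
COMPARE_OP bool(>=) → 90 vs 17 = True. Stack: [True]
POP_JUMP_IF_FALSE → pop True; no jump. Stack: []
LOAD_FAST m → push 90. Stack: [90]
LOAD_CONST → push 11. Stack: [90, 11]
BINARY_OP % → 90 % 11 = 2. Stack: [2]
LOAD_FAST_LOAD_FAST b,a → push 29,17. Stack: [2, 29, 17]
BINARY_OP + → 29 + 17 = 46. Stack: [2, 46]
BINARY_OP + → 2 + 46 = 48. Stack: [48]
STORE_FAST s → s=48. Stack: []
LOAD_FAST s → push 48. Stack: [48]
RETURN_VALUE → return 48.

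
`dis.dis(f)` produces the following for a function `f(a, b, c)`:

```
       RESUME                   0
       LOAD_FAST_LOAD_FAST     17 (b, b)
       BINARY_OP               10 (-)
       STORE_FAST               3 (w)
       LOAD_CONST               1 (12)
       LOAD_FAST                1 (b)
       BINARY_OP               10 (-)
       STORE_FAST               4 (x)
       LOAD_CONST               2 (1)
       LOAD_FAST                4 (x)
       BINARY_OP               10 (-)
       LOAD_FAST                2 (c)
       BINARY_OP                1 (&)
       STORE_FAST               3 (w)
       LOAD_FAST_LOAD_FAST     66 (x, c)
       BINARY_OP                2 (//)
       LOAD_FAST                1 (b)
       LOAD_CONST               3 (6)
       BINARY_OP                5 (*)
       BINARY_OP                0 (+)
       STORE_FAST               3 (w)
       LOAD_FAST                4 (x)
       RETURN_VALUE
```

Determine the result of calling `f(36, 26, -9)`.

-14

LOAD_FAST_LOAD_FAST b,b → push 26,26. Stack: [26, 26]
BINARY_OP - → 26 - 26 = 0. Stack: [0]
STORE_FAST w → w=0. Stack: []
LOAD_CONST → push 12. Stack: [12]
LOAD_FAST b → push 26. Stack: [12, 26]
BINARY_OP - → 12 - 26 = -14. Stack: [-14]
STORE_FAST x → x=-14. Stack: []
LOAD_CONST → push 1. Stack: [1]
LOAD_FAST x → push -14. Stack: [1, -14]
BINARY_OP - → 1 - -14 = 15. Stack: [15]
LOAD_FAST c → push -9. Stack: [15, -9]
BINARY_OP & → 15 & -9 = 7. Stack: [7]
STORE_FAST w → w=7. Stack: []
LOAD_FAST_LOAD_FAST x,c → push -14,-9. Stack: [-14, -9]
BINARY_OP // → -14 // -9 = 1. Stack: [1]
LOAD_FAST b → push 26. Stack: [1, 26]
LOAD_CONST → push 6. Stack: [1, 26, 6]
BINARY_OP * → 26 * 6 = 156. Stack: [1, 156]
BINARY_OP + → 1 + 156 = 157. Stack: [157]
STORE_FAST w → w=157. Stack: []
LOAD_FAST x → push -14. Stack: [-14]
RETURN_VALUE → return -14.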